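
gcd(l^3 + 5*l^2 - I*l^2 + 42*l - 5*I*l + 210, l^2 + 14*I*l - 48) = l + 6*I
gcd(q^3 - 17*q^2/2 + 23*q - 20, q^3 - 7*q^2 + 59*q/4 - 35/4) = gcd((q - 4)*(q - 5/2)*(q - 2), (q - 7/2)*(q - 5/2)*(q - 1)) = q - 5/2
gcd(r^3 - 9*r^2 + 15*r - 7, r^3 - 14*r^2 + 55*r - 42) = r^2 - 8*r + 7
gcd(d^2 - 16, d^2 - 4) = 1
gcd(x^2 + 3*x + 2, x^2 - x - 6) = x + 2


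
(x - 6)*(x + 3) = x^2 - 3*x - 18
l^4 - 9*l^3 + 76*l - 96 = (l - 8)*(l - 2)^2*(l + 3)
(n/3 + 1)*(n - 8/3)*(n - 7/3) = n^3/3 - 2*n^2/3 - 79*n/27 + 56/9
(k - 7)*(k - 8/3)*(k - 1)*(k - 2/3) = k^4 - 34*k^3/3 + 319*k^2/9 - 338*k/9 + 112/9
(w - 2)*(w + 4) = w^2 + 2*w - 8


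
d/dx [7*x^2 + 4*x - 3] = 14*x + 4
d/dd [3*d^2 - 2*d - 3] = 6*d - 2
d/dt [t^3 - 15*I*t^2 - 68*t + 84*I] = 3*t^2 - 30*I*t - 68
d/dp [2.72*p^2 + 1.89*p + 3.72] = 5.44*p + 1.89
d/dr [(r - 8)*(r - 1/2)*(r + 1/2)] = 3*r^2 - 16*r - 1/4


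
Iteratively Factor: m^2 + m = (m + 1)*(m)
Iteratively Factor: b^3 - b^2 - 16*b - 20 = (b + 2)*(b^2 - 3*b - 10) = (b + 2)^2*(b - 5)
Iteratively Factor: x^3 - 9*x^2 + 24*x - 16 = (x - 4)*(x^2 - 5*x + 4) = (x - 4)^2*(x - 1)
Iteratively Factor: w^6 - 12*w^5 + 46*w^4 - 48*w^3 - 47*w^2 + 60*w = (w - 3)*(w^5 - 9*w^4 + 19*w^3 + 9*w^2 - 20*w) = (w - 3)*(w - 1)*(w^4 - 8*w^3 + 11*w^2 + 20*w) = w*(w - 3)*(w - 1)*(w^3 - 8*w^2 + 11*w + 20) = w*(w - 3)*(w - 1)*(w + 1)*(w^2 - 9*w + 20) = w*(w - 4)*(w - 3)*(w - 1)*(w + 1)*(w - 5)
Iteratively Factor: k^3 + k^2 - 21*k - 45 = (k + 3)*(k^2 - 2*k - 15) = (k + 3)^2*(k - 5)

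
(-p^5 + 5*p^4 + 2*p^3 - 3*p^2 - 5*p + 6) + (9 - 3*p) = -p^5 + 5*p^4 + 2*p^3 - 3*p^2 - 8*p + 15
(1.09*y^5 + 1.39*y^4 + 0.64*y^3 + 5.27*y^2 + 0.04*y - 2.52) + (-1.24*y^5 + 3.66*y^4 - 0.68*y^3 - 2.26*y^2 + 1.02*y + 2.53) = -0.15*y^5 + 5.05*y^4 - 0.04*y^3 + 3.01*y^2 + 1.06*y + 0.00999999999999979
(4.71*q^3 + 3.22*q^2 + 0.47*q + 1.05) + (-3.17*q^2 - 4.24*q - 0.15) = 4.71*q^3 + 0.0500000000000003*q^2 - 3.77*q + 0.9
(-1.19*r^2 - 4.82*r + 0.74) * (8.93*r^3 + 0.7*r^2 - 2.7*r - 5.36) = -10.6267*r^5 - 43.8756*r^4 + 6.4472*r^3 + 19.9104*r^2 + 23.8372*r - 3.9664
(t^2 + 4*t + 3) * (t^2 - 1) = t^4 + 4*t^3 + 2*t^2 - 4*t - 3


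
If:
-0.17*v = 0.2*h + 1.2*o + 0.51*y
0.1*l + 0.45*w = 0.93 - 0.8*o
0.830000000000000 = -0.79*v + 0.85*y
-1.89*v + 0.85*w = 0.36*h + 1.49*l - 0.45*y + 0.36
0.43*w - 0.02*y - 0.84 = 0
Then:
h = 1.83301262644847 - 3.45812590320336*y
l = 1.76260186126796 - 0.200727580485455*y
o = -0.00107184313699253*y - 0.156662441960821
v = 1.07594936708861*y - 1.05063291139241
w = 0.0465116279069767*y + 1.95348837209302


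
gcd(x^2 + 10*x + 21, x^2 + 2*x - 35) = x + 7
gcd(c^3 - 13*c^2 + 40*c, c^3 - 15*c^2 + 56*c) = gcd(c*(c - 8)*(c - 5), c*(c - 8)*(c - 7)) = c^2 - 8*c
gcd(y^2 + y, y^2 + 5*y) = y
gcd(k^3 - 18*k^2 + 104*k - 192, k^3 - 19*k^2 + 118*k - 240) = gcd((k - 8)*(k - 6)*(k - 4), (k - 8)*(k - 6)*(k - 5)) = k^2 - 14*k + 48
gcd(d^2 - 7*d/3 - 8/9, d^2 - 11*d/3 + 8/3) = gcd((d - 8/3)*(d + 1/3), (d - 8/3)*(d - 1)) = d - 8/3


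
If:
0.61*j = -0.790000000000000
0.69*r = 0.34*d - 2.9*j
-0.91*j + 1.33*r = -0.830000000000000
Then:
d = -14.11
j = -1.30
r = -1.51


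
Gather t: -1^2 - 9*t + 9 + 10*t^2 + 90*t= 10*t^2 + 81*t + 8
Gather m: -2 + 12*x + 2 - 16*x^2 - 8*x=-16*x^2 + 4*x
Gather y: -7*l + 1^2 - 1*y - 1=-7*l - y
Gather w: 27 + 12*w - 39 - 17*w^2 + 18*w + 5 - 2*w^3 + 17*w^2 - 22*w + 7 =-2*w^3 + 8*w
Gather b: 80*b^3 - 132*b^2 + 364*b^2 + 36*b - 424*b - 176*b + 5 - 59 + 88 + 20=80*b^3 + 232*b^2 - 564*b + 54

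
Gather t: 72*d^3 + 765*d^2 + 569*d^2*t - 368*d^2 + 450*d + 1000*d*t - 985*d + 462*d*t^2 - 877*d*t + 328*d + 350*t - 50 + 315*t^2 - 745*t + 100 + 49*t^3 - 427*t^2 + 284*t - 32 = 72*d^3 + 397*d^2 - 207*d + 49*t^3 + t^2*(462*d - 112) + t*(569*d^2 + 123*d - 111) + 18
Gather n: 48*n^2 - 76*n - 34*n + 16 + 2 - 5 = 48*n^2 - 110*n + 13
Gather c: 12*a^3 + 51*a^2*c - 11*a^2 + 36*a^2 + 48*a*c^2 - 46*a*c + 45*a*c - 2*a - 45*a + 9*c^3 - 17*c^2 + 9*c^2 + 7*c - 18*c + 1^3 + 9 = 12*a^3 + 25*a^2 - 47*a + 9*c^3 + c^2*(48*a - 8) + c*(51*a^2 - a - 11) + 10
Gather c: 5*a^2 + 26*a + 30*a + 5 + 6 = 5*a^2 + 56*a + 11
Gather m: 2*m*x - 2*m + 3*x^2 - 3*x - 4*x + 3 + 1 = m*(2*x - 2) + 3*x^2 - 7*x + 4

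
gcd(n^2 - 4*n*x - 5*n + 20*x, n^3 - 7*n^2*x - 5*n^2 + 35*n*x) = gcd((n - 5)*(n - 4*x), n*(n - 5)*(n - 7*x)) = n - 5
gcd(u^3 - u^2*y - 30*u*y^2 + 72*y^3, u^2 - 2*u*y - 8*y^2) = -u + 4*y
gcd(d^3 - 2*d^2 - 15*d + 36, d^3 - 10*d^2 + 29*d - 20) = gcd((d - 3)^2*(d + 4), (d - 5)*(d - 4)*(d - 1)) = 1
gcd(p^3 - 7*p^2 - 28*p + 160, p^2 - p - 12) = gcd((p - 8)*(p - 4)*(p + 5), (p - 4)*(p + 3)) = p - 4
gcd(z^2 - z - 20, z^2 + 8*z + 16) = z + 4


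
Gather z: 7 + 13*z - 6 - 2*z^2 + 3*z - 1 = -2*z^2 + 16*z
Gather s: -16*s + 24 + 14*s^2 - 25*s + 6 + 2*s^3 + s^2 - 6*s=2*s^3 + 15*s^2 - 47*s + 30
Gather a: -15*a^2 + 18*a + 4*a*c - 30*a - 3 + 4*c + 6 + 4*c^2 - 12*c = -15*a^2 + a*(4*c - 12) + 4*c^2 - 8*c + 3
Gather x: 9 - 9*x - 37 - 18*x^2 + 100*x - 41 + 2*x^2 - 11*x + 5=-16*x^2 + 80*x - 64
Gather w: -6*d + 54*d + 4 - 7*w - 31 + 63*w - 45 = 48*d + 56*w - 72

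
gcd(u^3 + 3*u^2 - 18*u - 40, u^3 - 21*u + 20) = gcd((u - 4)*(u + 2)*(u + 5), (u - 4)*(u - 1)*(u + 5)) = u^2 + u - 20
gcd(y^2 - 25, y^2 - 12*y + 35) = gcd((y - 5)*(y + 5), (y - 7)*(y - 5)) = y - 5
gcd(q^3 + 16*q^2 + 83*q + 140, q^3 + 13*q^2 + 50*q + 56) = q^2 + 11*q + 28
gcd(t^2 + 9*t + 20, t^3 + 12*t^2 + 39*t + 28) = t + 4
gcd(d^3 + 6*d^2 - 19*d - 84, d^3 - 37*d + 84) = d^2 + 3*d - 28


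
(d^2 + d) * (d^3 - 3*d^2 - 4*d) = d^5 - 2*d^4 - 7*d^3 - 4*d^2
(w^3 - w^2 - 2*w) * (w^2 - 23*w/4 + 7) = w^5 - 27*w^4/4 + 43*w^3/4 + 9*w^2/2 - 14*w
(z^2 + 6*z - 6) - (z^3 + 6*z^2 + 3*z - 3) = -z^3 - 5*z^2 + 3*z - 3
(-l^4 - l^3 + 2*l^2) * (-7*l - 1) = 7*l^5 + 8*l^4 - 13*l^3 - 2*l^2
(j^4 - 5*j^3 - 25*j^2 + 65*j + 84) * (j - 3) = j^5 - 8*j^4 - 10*j^3 + 140*j^2 - 111*j - 252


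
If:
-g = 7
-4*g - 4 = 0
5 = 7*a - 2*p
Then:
No Solution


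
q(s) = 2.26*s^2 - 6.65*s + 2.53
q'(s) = 4.52*s - 6.65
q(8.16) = 98.75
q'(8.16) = 30.23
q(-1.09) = 12.46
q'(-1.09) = -11.58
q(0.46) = -0.05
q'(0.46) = -4.57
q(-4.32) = 73.44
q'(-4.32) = -26.18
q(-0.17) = 3.73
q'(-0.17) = -7.42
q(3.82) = 10.11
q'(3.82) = 10.62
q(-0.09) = 3.15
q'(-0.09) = -7.06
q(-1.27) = 14.62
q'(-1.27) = -12.39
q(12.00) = 248.17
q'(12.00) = 47.59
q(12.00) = 248.17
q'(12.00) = 47.59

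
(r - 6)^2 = r^2 - 12*r + 36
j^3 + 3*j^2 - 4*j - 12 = (j - 2)*(j + 2)*(j + 3)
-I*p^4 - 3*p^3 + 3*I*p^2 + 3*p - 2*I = (p + 1)*(p - 2*I)*(p - I)*(-I*p + I)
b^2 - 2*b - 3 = (b - 3)*(b + 1)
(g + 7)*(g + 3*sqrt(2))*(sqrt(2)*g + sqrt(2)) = sqrt(2)*g^3 + 6*g^2 + 8*sqrt(2)*g^2 + 7*sqrt(2)*g + 48*g + 42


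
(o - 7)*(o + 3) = o^2 - 4*o - 21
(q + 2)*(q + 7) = q^2 + 9*q + 14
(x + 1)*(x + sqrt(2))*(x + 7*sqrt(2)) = x^3 + x^2 + 8*sqrt(2)*x^2 + 8*sqrt(2)*x + 14*x + 14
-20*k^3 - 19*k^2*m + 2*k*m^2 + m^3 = (-4*k + m)*(k + m)*(5*k + m)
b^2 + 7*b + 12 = (b + 3)*(b + 4)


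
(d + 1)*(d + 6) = d^2 + 7*d + 6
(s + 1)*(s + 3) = s^2 + 4*s + 3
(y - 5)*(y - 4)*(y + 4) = y^3 - 5*y^2 - 16*y + 80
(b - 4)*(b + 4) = b^2 - 16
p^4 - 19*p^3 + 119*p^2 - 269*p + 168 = (p - 8)*(p - 7)*(p - 3)*(p - 1)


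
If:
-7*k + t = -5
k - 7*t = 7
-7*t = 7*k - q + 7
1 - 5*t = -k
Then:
No Solution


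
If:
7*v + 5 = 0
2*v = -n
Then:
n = 10/7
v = -5/7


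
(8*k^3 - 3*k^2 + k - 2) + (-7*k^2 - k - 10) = 8*k^3 - 10*k^2 - 12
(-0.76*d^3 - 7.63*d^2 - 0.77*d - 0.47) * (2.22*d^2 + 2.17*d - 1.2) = -1.6872*d^5 - 18.5878*d^4 - 17.3545*d^3 + 6.4417*d^2 - 0.0958999999999999*d + 0.564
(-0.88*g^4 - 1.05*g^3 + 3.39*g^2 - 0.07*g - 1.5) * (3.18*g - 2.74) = -2.7984*g^5 - 0.9278*g^4 + 13.6572*g^3 - 9.5112*g^2 - 4.5782*g + 4.11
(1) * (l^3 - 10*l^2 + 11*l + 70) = l^3 - 10*l^2 + 11*l + 70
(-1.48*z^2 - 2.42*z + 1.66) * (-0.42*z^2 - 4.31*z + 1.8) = 0.6216*z^4 + 7.3952*z^3 + 7.069*z^2 - 11.5106*z + 2.988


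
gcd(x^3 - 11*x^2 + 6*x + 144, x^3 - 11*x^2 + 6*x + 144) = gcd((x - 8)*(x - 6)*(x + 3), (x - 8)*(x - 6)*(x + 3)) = x^3 - 11*x^2 + 6*x + 144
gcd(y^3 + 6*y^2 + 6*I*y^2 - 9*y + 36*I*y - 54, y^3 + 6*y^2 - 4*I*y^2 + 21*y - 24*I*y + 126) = y^2 + y*(6 + 3*I) + 18*I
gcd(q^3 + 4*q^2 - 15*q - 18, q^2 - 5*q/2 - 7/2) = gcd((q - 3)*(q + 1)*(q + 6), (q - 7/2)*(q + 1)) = q + 1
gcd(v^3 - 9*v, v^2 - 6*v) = v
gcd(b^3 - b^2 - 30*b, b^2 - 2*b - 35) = b + 5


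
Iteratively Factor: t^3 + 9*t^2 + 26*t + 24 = (t + 3)*(t^2 + 6*t + 8) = (t + 2)*(t + 3)*(t + 4)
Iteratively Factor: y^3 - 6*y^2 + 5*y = (y)*(y^2 - 6*y + 5) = y*(y - 1)*(y - 5)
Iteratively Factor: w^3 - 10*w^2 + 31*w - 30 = (w - 3)*(w^2 - 7*w + 10) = (w - 3)*(w - 2)*(w - 5)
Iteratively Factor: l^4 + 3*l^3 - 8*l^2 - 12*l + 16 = (l + 4)*(l^3 - l^2 - 4*l + 4) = (l - 2)*(l + 4)*(l^2 + l - 2) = (l - 2)*(l - 1)*(l + 4)*(l + 2)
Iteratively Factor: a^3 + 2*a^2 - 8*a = (a + 4)*(a^2 - 2*a) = (a - 2)*(a + 4)*(a)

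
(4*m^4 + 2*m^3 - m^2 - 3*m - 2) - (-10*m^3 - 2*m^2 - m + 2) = 4*m^4 + 12*m^3 + m^2 - 2*m - 4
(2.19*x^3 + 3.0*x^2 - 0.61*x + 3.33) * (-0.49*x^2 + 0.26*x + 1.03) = -1.0731*x^5 - 0.9006*x^4 + 3.3346*x^3 + 1.2997*x^2 + 0.2375*x + 3.4299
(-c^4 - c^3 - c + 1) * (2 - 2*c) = 2*c^5 - 2*c^3 + 2*c^2 - 4*c + 2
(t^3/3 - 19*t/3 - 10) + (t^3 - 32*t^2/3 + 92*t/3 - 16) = 4*t^3/3 - 32*t^2/3 + 73*t/3 - 26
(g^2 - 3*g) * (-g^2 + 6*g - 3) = -g^4 + 9*g^3 - 21*g^2 + 9*g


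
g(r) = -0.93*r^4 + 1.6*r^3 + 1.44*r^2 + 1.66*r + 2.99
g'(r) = -3.72*r^3 + 4.8*r^2 + 2.88*r + 1.66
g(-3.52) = -197.57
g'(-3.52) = 213.24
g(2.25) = 8.41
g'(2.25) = -9.93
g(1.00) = 6.76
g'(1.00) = 5.62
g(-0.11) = 2.82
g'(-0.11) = 1.41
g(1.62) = 9.86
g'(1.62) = 3.11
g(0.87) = 6.04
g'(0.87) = 5.35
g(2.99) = -10.73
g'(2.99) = -46.26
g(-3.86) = -280.44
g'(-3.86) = 276.01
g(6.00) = -794.89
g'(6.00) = -611.78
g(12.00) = -16289.41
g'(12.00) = -5700.74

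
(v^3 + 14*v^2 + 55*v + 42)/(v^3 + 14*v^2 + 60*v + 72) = (v^2 + 8*v + 7)/(v^2 + 8*v + 12)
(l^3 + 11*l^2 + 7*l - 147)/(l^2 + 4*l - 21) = l + 7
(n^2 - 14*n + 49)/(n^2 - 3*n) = (n^2 - 14*n + 49)/(n*(n - 3))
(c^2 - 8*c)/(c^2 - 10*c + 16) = c/(c - 2)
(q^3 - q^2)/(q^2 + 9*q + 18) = q^2*(q - 1)/(q^2 + 9*q + 18)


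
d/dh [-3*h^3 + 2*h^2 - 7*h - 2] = -9*h^2 + 4*h - 7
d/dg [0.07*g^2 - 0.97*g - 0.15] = 0.14*g - 0.97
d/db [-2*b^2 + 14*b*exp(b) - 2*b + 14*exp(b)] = 14*b*exp(b) - 4*b + 28*exp(b) - 2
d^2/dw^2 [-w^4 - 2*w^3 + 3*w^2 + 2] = -12*w^2 - 12*w + 6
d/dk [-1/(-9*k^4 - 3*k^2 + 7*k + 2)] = (-36*k^3 - 6*k + 7)/(9*k^4 + 3*k^2 - 7*k - 2)^2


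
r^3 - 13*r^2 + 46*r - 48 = (r - 8)*(r - 3)*(r - 2)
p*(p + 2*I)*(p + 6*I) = p^3 + 8*I*p^2 - 12*p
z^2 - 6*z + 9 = (z - 3)^2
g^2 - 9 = (g - 3)*(g + 3)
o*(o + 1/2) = o^2 + o/2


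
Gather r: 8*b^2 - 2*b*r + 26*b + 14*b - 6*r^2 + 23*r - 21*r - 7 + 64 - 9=8*b^2 + 40*b - 6*r^2 + r*(2 - 2*b) + 48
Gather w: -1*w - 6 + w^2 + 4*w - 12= w^2 + 3*w - 18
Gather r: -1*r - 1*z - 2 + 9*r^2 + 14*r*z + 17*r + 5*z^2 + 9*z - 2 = 9*r^2 + r*(14*z + 16) + 5*z^2 + 8*z - 4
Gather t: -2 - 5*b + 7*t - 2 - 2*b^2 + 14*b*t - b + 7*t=-2*b^2 - 6*b + t*(14*b + 14) - 4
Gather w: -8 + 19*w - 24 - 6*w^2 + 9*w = -6*w^2 + 28*w - 32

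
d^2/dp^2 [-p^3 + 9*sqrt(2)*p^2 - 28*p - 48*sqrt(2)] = -6*p + 18*sqrt(2)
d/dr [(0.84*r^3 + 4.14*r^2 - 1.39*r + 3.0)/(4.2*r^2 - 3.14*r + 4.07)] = (3.528*r^4 - 5.2752*r^3 + 3.0948*r^2 + 8.4996*r + 3.7627)/(17.64*r^4 - 26.376*r^3 + 44.0476*r^2 - 25.5596*r + 16.5649)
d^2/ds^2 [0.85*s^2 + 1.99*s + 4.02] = 1.70000000000000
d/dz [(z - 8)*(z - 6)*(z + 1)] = 3*z^2 - 26*z + 34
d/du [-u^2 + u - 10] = 1 - 2*u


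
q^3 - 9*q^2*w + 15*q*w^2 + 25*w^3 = (q - 5*w)^2*(q + w)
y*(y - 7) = y^2 - 7*y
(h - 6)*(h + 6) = h^2 - 36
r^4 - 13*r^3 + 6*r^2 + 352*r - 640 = (r - 8)^2*(r - 2)*(r + 5)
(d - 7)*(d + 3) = d^2 - 4*d - 21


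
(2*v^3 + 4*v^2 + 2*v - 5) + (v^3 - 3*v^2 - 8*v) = 3*v^3 + v^2 - 6*v - 5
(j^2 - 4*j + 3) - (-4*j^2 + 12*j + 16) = 5*j^2 - 16*j - 13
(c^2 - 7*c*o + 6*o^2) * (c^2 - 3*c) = c^4 - 7*c^3*o - 3*c^3 + 6*c^2*o^2 + 21*c^2*o - 18*c*o^2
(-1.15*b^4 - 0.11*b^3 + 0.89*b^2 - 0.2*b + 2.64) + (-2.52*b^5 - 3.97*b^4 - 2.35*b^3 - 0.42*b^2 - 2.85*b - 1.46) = -2.52*b^5 - 5.12*b^4 - 2.46*b^3 + 0.47*b^2 - 3.05*b + 1.18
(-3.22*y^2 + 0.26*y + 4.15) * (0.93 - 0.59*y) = 1.8998*y^3 - 3.148*y^2 - 2.2067*y + 3.8595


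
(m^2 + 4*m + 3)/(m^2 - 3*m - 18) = (m + 1)/(m - 6)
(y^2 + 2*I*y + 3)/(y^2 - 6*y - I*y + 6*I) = (y + 3*I)/(y - 6)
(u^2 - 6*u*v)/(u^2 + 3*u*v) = (u - 6*v)/(u + 3*v)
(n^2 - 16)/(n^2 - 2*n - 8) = (n + 4)/(n + 2)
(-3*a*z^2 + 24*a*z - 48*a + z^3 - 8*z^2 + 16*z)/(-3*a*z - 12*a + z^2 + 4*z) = (z^2 - 8*z + 16)/(z + 4)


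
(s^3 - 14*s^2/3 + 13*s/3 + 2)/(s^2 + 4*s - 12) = (s^2 - 8*s/3 - 1)/(s + 6)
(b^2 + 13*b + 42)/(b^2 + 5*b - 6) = (b + 7)/(b - 1)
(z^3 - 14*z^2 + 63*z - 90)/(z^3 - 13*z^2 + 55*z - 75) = (z - 6)/(z - 5)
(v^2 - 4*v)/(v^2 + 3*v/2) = 2*(v - 4)/(2*v + 3)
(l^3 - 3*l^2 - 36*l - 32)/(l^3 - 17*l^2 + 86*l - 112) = (l^2 + 5*l + 4)/(l^2 - 9*l + 14)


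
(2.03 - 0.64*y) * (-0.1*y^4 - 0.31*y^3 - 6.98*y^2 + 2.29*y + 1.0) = 0.064*y^5 - 0.00459999999999999*y^4 + 3.8379*y^3 - 15.635*y^2 + 4.0087*y + 2.03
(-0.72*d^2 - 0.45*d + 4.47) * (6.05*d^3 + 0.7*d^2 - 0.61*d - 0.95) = -4.356*d^5 - 3.2265*d^4 + 27.1677*d^3 + 4.0875*d^2 - 2.2992*d - 4.2465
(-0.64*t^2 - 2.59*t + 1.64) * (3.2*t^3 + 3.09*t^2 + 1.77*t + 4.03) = -2.048*t^5 - 10.2656*t^4 - 3.8879*t^3 - 2.0959*t^2 - 7.5349*t + 6.6092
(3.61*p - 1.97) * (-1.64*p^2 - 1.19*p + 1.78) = -5.9204*p^3 - 1.0651*p^2 + 8.7701*p - 3.5066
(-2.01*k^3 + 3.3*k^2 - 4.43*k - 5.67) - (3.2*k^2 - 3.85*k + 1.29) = -2.01*k^3 + 0.0999999999999996*k^2 - 0.58*k - 6.96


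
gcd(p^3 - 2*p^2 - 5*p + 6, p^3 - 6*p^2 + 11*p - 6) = p^2 - 4*p + 3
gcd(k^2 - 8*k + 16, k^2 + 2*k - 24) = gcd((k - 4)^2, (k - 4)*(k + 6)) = k - 4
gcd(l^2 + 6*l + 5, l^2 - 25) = l + 5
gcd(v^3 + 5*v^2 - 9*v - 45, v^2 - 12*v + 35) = 1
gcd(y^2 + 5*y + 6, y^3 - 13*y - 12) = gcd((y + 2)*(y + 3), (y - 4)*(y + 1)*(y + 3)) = y + 3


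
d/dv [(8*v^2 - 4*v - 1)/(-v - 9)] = (-8*v^2 - 144*v + 35)/(v^2 + 18*v + 81)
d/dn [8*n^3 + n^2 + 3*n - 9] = 24*n^2 + 2*n + 3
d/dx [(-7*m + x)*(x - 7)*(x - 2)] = -14*m*x + 63*m + 3*x^2 - 18*x + 14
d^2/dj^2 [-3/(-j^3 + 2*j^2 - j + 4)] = 6*((2 - 3*j)*(j^3 - 2*j^2 + j - 4) + (3*j^2 - 4*j + 1)^2)/(j^3 - 2*j^2 + j - 4)^3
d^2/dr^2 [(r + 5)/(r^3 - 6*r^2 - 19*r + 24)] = 2*((r + 5)*(-3*r^2 + 12*r + 19)^2 + (-3*r^2 + 12*r - 3*(r - 2)*(r + 5) + 19)*(r^3 - 6*r^2 - 19*r + 24))/(r^3 - 6*r^2 - 19*r + 24)^3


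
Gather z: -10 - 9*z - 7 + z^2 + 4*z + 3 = z^2 - 5*z - 14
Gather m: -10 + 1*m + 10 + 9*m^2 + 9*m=9*m^2 + 10*m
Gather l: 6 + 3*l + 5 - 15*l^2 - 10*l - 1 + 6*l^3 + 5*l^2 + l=6*l^3 - 10*l^2 - 6*l + 10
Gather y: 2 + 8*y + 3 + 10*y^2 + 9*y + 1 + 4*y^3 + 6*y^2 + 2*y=4*y^3 + 16*y^2 + 19*y + 6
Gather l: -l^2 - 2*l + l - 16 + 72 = -l^2 - l + 56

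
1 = 1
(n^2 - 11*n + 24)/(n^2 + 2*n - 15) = (n - 8)/(n + 5)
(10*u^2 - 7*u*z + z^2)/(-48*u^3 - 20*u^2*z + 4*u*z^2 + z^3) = (-10*u^2 + 7*u*z - z^2)/(48*u^3 + 20*u^2*z - 4*u*z^2 - z^3)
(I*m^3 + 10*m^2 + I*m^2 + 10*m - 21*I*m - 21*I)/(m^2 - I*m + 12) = (I*m^3 + m^2*(10 + I) + m*(10 - 21*I) - 21*I)/(m^2 - I*m + 12)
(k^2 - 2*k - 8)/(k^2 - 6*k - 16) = (k - 4)/(k - 8)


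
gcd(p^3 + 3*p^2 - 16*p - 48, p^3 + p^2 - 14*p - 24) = p^2 - p - 12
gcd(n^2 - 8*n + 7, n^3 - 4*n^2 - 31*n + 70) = n - 7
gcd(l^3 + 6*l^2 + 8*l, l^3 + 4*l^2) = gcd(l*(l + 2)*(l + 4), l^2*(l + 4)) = l^2 + 4*l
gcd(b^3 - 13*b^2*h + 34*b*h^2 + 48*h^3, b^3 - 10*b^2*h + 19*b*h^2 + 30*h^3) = b^2 - 5*b*h - 6*h^2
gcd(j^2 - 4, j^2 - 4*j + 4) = j - 2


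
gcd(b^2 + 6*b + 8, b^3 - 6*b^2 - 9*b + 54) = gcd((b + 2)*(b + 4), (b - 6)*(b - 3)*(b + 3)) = 1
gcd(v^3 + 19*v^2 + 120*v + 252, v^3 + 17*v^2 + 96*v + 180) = v^2 + 12*v + 36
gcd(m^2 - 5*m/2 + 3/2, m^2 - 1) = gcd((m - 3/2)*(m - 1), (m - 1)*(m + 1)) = m - 1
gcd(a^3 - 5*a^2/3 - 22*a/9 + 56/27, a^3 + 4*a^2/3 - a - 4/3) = a + 4/3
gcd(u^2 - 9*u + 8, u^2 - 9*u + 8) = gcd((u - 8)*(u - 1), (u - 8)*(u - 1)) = u^2 - 9*u + 8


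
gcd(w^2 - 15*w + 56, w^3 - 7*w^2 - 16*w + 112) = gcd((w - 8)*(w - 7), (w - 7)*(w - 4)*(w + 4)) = w - 7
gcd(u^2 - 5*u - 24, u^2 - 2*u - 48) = u - 8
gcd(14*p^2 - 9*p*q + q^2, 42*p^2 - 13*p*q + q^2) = 7*p - q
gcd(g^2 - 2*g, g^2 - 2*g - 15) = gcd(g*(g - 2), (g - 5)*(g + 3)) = 1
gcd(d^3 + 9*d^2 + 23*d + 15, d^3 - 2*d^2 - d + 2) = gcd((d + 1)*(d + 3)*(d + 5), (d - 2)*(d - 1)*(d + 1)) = d + 1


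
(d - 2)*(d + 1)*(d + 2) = d^3 + d^2 - 4*d - 4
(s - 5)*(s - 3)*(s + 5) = s^3 - 3*s^2 - 25*s + 75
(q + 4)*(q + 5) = q^2 + 9*q + 20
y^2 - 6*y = y*(y - 6)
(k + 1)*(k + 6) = k^2 + 7*k + 6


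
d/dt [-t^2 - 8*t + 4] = -2*t - 8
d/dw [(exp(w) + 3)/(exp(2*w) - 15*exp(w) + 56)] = (-(exp(w) + 3)*(2*exp(w) - 15) + exp(2*w) - 15*exp(w) + 56)*exp(w)/(exp(2*w) - 15*exp(w) + 56)^2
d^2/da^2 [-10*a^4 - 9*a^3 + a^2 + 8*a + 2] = -120*a^2 - 54*a + 2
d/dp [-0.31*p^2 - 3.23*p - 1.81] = -0.62*p - 3.23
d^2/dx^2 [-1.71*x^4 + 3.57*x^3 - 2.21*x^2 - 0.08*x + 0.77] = -20.52*x^2 + 21.42*x - 4.42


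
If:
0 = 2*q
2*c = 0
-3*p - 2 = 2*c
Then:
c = 0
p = -2/3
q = 0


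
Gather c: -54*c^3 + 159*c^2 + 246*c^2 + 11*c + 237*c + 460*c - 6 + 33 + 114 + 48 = -54*c^3 + 405*c^2 + 708*c + 189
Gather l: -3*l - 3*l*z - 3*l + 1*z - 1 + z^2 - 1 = l*(-3*z - 6) + z^2 + z - 2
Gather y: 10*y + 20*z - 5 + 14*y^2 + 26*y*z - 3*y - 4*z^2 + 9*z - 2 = 14*y^2 + y*(26*z + 7) - 4*z^2 + 29*z - 7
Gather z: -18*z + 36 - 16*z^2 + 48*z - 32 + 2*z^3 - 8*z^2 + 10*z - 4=2*z^3 - 24*z^2 + 40*z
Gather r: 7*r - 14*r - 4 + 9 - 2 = 3 - 7*r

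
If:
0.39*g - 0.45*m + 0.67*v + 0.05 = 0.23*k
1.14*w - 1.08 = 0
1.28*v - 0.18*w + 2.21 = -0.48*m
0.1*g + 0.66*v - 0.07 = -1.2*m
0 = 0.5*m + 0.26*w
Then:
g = 15.91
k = 24.05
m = -0.49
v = -1.41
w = 0.95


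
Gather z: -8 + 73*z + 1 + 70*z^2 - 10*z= 70*z^2 + 63*z - 7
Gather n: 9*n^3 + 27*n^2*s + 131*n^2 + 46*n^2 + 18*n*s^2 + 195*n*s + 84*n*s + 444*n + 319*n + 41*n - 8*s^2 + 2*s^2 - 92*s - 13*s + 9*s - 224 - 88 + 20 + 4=9*n^3 + n^2*(27*s + 177) + n*(18*s^2 + 279*s + 804) - 6*s^2 - 96*s - 288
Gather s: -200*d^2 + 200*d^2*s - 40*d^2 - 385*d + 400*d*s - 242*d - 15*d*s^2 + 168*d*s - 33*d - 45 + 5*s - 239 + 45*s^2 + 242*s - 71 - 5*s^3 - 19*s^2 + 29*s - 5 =-240*d^2 - 660*d - 5*s^3 + s^2*(26 - 15*d) + s*(200*d^2 + 568*d + 276) - 360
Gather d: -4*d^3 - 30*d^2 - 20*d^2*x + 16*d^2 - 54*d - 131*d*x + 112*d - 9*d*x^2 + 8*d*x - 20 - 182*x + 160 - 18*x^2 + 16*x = -4*d^3 + d^2*(-20*x - 14) + d*(-9*x^2 - 123*x + 58) - 18*x^2 - 166*x + 140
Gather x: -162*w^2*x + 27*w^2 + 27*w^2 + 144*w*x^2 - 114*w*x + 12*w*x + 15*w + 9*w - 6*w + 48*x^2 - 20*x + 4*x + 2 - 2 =54*w^2 + 18*w + x^2*(144*w + 48) + x*(-162*w^2 - 102*w - 16)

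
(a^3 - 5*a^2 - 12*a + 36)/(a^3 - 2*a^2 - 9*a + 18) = (a - 6)/(a - 3)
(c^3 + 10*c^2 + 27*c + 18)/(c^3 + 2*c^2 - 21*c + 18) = (c^2 + 4*c + 3)/(c^2 - 4*c + 3)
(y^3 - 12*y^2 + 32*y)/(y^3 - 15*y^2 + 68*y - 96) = y/(y - 3)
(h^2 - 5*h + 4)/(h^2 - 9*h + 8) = (h - 4)/(h - 8)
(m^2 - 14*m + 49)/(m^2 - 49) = (m - 7)/(m + 7)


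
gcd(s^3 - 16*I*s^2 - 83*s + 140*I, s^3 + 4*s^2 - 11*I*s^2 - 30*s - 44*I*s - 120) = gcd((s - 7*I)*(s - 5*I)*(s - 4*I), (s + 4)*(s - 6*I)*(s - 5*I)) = s - 5*I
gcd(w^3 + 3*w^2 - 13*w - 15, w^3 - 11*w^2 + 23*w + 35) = w + 1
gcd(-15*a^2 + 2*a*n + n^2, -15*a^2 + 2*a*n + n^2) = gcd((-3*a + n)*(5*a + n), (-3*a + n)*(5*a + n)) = 15*a^2 - 2*a*n - n^2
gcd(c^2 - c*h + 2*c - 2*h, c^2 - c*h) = c - h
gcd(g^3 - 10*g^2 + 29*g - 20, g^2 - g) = g - 1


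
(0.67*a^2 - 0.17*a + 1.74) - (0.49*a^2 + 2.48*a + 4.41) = 0.18*a^2 - 2.65*a - 2.67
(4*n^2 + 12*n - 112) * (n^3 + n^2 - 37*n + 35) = 4*n^5 + 16*n^4 - 248*n^3 - 416*n^2 + 4564*n - 3920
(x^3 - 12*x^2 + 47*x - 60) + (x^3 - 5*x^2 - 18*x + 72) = 2*x^3 - 17*x^2 + 29*x + 12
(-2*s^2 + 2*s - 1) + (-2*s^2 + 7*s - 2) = -4*s^2 + 9*s - 3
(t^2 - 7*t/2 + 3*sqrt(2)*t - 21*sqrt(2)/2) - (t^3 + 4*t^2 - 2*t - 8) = -t^3 - 3*t^2 - 3*t/2 + 3*sqrt(2)*t - 21*sqrt(2)/2 + 8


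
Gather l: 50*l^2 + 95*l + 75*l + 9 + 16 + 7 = 50*l^2 + 170*l + 32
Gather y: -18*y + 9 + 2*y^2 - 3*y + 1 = 2*y^2 - 21*y + 10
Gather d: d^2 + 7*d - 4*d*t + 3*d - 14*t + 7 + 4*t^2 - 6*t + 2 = d^2 + d*(10 - 4*t) + 4*t^2 - 20*t + 9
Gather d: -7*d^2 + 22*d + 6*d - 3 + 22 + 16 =-7*d^2 + 28*d + 35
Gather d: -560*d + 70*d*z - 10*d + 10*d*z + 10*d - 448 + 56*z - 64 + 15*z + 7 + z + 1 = d*(80*z - 560) + 72*z - 504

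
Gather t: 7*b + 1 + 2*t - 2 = 7*b + 2*t - 1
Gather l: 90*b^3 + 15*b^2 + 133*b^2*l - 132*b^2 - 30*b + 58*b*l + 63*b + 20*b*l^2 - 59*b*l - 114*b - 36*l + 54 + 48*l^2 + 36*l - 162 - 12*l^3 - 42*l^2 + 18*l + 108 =90*b^3 - 117*b^2 - 81*b - 12*l^3 + l^2*(20*b + 6) + l*(133*b^2 - b + 18)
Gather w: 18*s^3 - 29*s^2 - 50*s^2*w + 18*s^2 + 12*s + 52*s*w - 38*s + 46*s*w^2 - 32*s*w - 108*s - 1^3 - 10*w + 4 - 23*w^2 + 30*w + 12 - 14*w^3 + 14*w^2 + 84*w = 18*s^3 - 11*s^2 - 134*s - 14*w^3 + w^2*(46*s - 9) + w*(-50*s^2 + 20*s + 104) + 15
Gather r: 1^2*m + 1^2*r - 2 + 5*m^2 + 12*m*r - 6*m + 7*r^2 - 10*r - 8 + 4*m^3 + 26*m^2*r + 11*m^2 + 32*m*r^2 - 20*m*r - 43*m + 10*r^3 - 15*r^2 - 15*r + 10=4*m^3 + 16*m^2 - 48*m + 10*r^3 + r^2*(32*m - 8) + r*(26*m^2 - 8*m - 24)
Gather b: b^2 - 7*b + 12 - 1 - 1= b^2 - 7*b + 10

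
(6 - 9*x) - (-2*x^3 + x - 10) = 2*x^3 - 10*x + 16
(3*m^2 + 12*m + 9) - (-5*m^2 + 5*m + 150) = 8*m^2 + 7*m - 141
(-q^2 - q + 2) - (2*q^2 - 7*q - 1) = -3*q^2 + 6*q + 3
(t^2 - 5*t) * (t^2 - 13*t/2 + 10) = t^4 - 23*t^3/2 + 85*t^2/2 - 50*t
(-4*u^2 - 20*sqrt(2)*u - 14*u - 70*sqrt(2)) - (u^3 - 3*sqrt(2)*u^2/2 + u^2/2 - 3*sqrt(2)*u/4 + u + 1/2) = -u^3 - 9*u^2/2 + 3*sqrt(2)*u^2/2 - 77*sqrt(2)*u/4 - 15*u - 70*sqrt(2) - 1/2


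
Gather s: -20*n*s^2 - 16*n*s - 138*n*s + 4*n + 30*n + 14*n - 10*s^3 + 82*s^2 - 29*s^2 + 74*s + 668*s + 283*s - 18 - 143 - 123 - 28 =48*n - 10*s^3 + s^2*(53 - 20*n) + s*(1025 - 154*n) - 312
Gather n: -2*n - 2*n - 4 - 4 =-4*n - 8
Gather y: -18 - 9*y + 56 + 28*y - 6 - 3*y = 16*y + 32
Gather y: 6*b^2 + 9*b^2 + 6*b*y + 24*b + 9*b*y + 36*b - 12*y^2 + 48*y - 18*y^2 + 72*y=15*b^2 + 60*b - 30*y^2 + y*(15*b + 120)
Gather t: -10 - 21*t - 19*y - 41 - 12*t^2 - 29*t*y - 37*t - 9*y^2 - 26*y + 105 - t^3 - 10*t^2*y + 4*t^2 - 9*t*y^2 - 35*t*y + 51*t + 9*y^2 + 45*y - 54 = -t^3 + t^2*(-10*y - 8) + t*(-9*y^2 - 64*y - 7)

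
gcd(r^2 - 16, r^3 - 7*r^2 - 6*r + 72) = r - 4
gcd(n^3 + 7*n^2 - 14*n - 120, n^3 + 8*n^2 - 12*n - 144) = n^2 + 2*n - 24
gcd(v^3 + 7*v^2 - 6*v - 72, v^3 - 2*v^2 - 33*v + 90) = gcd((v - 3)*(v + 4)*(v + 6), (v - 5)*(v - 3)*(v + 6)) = v^2 + 3*v - 18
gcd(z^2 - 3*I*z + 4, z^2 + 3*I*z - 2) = z + I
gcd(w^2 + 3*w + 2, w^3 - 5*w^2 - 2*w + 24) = w + 2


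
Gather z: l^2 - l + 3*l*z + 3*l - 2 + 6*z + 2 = l^2 + 2*l + z*(3*l + 6)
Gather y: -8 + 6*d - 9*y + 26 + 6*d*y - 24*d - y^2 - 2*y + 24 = -18*d - y^2 + y*(6*d - 11) + 42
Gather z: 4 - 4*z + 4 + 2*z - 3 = 5 - 2*z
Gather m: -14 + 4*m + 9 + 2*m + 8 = 6*m + 3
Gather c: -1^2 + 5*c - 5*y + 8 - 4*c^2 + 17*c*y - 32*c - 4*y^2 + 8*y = -4*c^2 + c*(17*y - 27) - 4*y^2 + 3*y + 7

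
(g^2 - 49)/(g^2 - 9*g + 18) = (g^2 - 49)/(g^2 - 9*g + 18)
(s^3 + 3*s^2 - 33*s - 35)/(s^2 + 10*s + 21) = (s^2 - 4*s - 5)/(s + 3)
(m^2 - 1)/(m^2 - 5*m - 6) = (m - 1)/(m - 6)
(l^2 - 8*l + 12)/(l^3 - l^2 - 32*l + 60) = (l - 6)/(l^2 + l - 30)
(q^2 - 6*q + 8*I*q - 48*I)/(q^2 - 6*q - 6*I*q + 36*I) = (q + 8*I)/(q - 6*I)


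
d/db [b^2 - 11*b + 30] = 2*b - 11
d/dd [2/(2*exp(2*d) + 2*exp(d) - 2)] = (-2*exp(d) - 1)*exp(d)/(exp(2*d) + exp(d) - 1)^2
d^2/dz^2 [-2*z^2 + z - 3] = -4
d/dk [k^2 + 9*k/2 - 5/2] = 2*k + 9/2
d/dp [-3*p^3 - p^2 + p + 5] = -9*p^2 - 2*p + 1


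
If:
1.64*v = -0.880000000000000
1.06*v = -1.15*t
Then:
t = 0.49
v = -0.54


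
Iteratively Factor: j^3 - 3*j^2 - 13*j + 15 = (j - 5)*(j^2 + 2*j - 3) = (j - 5)*(j - 1)*(j + 3)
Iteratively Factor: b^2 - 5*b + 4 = (b - 4)*(b - 1)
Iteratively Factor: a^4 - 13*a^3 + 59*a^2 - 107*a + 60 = (a - 3)*(a^3 - 10*a^2 + 29*a - 20) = (a - 3)*(a - 1)*(a^2 - 9*a + 20) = (a - 4)*(a - 3)*(a - 1)*(a - 5)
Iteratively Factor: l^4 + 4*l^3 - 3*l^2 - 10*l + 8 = (l - 1)*(l^3 + 5*l^2 + 2*l - 8) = (l - 1)^2*(l^2 + 6*l + 8) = (l - 1)^2*(l + 4)*(l + 2)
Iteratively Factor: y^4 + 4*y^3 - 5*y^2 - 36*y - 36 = (y - 3)*(y^3 + 7*y^2 + 16*y + 12) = (y - 3)*(y + 3)*(y^2 + 4*y + 4) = (y - 3)*(y + 2)*(y + 3)*(y + 2)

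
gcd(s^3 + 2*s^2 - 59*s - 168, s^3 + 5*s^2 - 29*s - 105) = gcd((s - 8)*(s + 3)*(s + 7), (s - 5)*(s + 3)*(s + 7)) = s^2 + 10*s + 21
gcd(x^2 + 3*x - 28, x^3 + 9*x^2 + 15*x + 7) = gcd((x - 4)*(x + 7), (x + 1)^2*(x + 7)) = x + 7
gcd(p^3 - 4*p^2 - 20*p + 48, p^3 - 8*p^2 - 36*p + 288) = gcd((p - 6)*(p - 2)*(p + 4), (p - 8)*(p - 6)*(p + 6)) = p - 6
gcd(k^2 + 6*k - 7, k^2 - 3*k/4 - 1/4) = k - 1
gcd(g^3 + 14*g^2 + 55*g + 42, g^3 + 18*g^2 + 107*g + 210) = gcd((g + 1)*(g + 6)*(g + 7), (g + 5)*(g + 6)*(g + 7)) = g^2 + 13*g + 42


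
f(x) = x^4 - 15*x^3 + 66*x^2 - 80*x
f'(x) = 4*x^3 - 45*x^2 + 132*x - 80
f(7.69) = -36.49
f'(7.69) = 92.98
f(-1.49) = 320.27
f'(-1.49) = -389.82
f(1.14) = -25.96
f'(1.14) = 17.92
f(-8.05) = 16945.23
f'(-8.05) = -6145.35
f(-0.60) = 75.13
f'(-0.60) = -176.26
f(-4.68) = 3837.22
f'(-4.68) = -2093.38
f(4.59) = 16.62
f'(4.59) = -35.37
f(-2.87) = 1195.68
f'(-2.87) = -924.06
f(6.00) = -48.00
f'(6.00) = -44.00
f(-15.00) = 117300.00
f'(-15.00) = -25685.00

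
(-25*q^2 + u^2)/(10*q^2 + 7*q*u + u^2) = (-5*q + u)/(2*q + u)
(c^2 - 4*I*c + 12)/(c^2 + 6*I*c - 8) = (c - 6*I)/(c + 4*I)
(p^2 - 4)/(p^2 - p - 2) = (p + 2)/(p + 1)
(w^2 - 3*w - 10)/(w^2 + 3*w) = (w^2 - 3*w - 10)/(w*(w + 3))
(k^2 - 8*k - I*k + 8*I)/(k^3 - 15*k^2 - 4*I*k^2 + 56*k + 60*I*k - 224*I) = (k - I)/(k^2 - k*(7 + 4*I) + 28*I)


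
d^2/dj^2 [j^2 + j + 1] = 2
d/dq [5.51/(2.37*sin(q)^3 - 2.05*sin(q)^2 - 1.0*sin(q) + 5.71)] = (-39.1761*sin(q)^2 + 22.591*sin(q) + 5.51)*cos(q)/(2.37*sin(q)^3 - 2.05*sin(q)^2 - 1.0*sin(q) + 5.71)^2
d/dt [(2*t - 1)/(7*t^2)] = 2*(1 - t)/(7*t^3)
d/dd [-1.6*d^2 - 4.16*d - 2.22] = -3.2*d - 4.16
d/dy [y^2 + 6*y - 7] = 2*y + 6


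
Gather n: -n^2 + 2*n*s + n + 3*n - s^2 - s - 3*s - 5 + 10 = -n^2 + n*(2*s + 4) - s^2 - 4*s + 5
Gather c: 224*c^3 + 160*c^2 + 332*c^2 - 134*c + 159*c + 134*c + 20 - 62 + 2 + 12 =224*c^3 + 492*c^2 + 159*c - 28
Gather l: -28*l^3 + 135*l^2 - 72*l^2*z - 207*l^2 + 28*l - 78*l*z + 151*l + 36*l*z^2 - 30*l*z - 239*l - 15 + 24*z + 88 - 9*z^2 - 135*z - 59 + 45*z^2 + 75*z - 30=-28*l^3 + l^2*(-72*z - 72) + l*(36*z^2 - 108*z - 60) + 36*z^2 - 36*z - 16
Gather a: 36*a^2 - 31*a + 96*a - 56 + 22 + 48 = 36*a^2 + 65*a + 14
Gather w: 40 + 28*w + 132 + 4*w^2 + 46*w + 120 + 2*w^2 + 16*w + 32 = 6*w^2 + 90*w + 324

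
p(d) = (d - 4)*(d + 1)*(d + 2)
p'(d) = (d - 4)*(d + 1) + (d - 4)*(d + 2) + (d + 1)*(d + 2)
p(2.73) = -22.41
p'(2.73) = 6.90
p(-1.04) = 0.19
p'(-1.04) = -4.68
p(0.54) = -13.53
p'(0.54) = -10.21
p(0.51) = -13.23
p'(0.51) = -10.24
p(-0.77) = -1.35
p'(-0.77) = -6.68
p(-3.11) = -16.65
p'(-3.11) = 25.24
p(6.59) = 168.86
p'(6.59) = 107.10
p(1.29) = -20.42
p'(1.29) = -7.59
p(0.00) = -8.00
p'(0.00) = -10.00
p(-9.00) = -728.00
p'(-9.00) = 251.00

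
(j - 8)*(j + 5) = j^2 - 3*j - 40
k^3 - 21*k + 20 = (k - 4)*(k - 1)*(k + 5)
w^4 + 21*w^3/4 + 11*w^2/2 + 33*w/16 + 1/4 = (w + 1/4)*(w + 1/2)^2*(w + 4)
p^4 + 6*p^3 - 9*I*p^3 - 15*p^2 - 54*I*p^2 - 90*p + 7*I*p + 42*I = (p + 6)*(p - 7*I)*(p - I)^2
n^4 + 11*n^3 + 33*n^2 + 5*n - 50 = (n - 1)*(n + 2)*(n + 5)^2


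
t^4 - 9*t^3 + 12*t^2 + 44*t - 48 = (t - 6)*(t - 4)*(t - 1)*(t + 2)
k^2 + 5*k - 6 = (k - 1)*(k + 6)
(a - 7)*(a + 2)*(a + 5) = a^3 - 39*a - 70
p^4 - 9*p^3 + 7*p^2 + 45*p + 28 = (p - 7)*(p - 4)*(p + 1)^2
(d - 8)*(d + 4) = d^2 - 4*d - 32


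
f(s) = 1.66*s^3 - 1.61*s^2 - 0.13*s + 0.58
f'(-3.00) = 54.35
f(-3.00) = -58.34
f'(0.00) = -0.13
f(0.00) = 0.58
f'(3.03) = 35.83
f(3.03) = 31.58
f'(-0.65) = 4.07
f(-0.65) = -0.47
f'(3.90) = 63.06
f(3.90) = 74.05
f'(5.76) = 146.55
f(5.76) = 263.65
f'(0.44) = -0.58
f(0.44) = 0.35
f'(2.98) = 34.50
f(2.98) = 29.82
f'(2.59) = 24.94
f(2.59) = 18.28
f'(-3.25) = 62.94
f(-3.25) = -72.99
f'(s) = 4.98*s^2 - 3.22*s - 0.13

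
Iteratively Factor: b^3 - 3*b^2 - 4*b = (b + 1)*(b^2 - 4*b) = b*(b + 1)*(b - 4)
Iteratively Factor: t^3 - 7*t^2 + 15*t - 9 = (t - 3)*(t^2 - 4*t + 3) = (t - 3)*(t - 1)*(t - 3)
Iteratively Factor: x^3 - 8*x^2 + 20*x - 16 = (x - 4)*(x^2 - 4*x + 4) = (x - 4)*(x - 2)*(x - 2)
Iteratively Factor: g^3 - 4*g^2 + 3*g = (g - 3)*(g^2 - g) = g*(g - 3)*(g - 1)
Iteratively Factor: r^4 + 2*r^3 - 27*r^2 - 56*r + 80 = (r + 4)*(r^3 - 2*r^2 - 19*r + 20) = (r - 1)*(r + 4)*(r^2 - r - 20) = (r - 1)*(r + 4)^2*(r - 5)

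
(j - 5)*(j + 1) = j^2 - 4*j - 5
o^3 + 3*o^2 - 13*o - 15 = (o - 3)*(o + 1)*(o + 5)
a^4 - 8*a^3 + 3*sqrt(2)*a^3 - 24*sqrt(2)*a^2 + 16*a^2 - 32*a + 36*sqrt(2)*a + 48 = (a - 6)*(a - 2)*(a + sqrt(2))*(a + 2*sqrt(2))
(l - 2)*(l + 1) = l^2 - l - 2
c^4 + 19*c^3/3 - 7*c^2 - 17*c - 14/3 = (c - 2)*(c + 1/3)*(c + 1)*(c + 7)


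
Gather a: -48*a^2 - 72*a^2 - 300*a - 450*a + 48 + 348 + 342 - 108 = -120*a^2 - 750*a + 630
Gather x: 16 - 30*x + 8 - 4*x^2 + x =-4*x^2 - 29*x + 24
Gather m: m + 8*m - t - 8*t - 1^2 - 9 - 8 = 9*m - 9*t - 18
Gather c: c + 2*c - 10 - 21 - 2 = 3*c - 33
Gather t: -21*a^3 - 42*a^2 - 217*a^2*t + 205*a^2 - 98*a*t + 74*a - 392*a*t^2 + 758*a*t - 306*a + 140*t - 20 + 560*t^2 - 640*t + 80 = -21*a^3 + 163*a^2 - 232*a + t^2*(560 - 392*a) + t*(-217*a^2 + 660*a - 500) + 60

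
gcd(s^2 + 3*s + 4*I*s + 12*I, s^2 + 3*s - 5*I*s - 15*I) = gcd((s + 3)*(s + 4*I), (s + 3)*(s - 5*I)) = s + 3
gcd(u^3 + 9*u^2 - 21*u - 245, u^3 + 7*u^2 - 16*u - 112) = u + 7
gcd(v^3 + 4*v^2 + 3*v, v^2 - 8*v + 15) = 1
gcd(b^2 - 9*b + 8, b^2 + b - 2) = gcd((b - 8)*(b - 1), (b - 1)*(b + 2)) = b - 1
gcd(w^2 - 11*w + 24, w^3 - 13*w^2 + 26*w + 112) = w - 8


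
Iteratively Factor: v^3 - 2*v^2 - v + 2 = (v + 1)*(v^2 - 3*v + 2) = (v - 1)*(v + 1)*(v - 2)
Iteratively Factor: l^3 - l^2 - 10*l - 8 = (l + 2)*(l^2 - 3*l - 4) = (l + 1)*(l + 2)*(l - 4)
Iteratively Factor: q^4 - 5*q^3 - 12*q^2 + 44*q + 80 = (q - 4)*(q^3 - q^2 - 16*q - 20) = (q - 4)*(q + 2)*(q^2 - 3*q - 10) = (q - 4)*(q + 2)^2*(q - 5)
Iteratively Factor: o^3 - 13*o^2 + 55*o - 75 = (o - 5)*(o^2 - 8*o + 15) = (o - 5)*(o - 3)*(o - 5)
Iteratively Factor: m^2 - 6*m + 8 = (m - 4)*(m - 2)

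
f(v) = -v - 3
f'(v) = -1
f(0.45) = -3.45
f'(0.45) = -1.00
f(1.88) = -4.88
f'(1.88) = -1.00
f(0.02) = -3.02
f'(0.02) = -1.00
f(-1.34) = -1.66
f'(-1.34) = -1.00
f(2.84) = -5.84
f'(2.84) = -1.00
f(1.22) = -4.22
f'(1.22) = -1.00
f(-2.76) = -0.24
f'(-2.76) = -1.00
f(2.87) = -5.87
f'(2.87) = -1.00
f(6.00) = -9.00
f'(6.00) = -1.00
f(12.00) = -15.00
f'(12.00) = -1.00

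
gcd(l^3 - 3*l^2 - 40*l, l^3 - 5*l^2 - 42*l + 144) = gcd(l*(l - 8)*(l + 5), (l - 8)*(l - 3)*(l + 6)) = l - 8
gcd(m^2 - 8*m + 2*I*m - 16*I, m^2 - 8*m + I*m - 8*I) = m - 8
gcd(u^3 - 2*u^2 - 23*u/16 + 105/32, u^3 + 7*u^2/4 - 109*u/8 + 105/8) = u^2 - 13*u/4 + 21/8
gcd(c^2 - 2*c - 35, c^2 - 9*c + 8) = 1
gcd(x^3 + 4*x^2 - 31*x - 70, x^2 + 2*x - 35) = x^2 + 2*x - 35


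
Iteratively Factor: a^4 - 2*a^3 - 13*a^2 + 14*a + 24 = (a - 2)*(a^3 - 13*a - 12) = (a - 4)*(a - 2)*(a^2 + 4*a + 3) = (a - 4)*(a - 2)*(a + 1)*(a + 3)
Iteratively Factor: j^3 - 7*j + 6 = (j - 2)*(j^2 + 2*j - 3) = (j - 2)*(j + 3)*(j - 1)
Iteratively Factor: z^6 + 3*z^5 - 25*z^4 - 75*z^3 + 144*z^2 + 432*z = (z + 3)*(z^5 - 25*z^3 + 144*z) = z*(z + 3)*(z^4 - 25*z^2 + 144) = z*(z + 3)^2*(z^3 - 3*z^2 - 16*z + 48) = z*(z - 3)*(z + 3)^2*(z^2 - 16) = z*(z - 4)*(z - 3)*(z + 3)^2*(z + 4)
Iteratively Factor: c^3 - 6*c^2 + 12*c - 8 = (c - 2)*(c^2 - 4*c + 4) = (c - 2)^2*(c - 2)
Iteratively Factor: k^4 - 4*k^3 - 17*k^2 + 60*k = (k - 3)*(k^3 - k^2 - 20*k) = (k - 3)*(k + 4)*(k^2 - 5*k) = (k - 5)*(k - 3)*(k + 4)*(k)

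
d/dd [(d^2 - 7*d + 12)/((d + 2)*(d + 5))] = 2*(7*d^2 - 2*d - 77)/(d^4 + 14*d^3 + 69*d^2 + 140*d + 100)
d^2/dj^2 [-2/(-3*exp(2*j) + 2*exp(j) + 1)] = 4*((1 - 6*exp(j))*(-3*exp(2*j) + 2*exp(j) + 1) - 4*(3*exp(j) - 1)^2*exp(j))*exp(j)/(-3*exp(2*j) + 2*exp(j) + 1)^3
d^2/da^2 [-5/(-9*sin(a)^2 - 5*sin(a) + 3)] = 5*(-324*sin(a)^4 - 135*sin(a)^3 + 353*sin(a)^2 + 255*sin(a) + 104)/(9*sin(a)^2 + 5*sin(a) - 3)^3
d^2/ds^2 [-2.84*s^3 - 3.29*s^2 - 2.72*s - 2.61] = -17.04*s - 6.58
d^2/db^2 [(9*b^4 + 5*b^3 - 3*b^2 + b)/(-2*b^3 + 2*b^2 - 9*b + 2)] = 2*(118*b^6 + 636*b^5 - 2565*b^4 + 1063*b^3 - 6*b^2 - 48*b - 6)/(8*b^9 - 24*b^8 + 132*b^7 - 248*b^6 + 642*b^5 - 726*b^4 + 969*b^3 - 510*b^2 + 108*b - 8)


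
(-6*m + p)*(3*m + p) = -18*m^2 - 3*m*p + p^2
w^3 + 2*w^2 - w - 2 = (w - 1)*(w + 1)*(w + 2)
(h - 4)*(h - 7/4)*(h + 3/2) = h^3 - 17*h^2/4 - 13*h/8 + 21/2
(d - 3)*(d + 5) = d^2 + 2*d - 15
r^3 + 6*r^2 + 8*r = r*(r + 2)*(r + 4)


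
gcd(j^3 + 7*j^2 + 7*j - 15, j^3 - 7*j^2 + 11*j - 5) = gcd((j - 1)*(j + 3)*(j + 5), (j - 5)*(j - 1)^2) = j - 1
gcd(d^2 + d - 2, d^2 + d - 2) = d^2 + d - 2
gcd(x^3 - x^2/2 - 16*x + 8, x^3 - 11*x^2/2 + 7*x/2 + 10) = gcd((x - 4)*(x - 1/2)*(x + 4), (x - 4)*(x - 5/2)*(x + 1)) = x - 4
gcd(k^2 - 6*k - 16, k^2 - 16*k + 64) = k - 8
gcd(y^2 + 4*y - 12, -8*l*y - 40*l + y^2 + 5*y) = 1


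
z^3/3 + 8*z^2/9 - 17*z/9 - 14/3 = (z/3 + 1)*(z - 7/3)*(z + 2)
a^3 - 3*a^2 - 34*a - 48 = (a - 8)*(a + 2)*(a + 3)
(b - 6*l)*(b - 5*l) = b^2 - 11*b*l + 30*l^2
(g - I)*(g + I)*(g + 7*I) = g^3 + 7*I*g^2 + g + 7*I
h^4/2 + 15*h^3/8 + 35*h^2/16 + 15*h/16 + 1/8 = (h/2 + 1)*(h + 1/4)*(h + 1/2)*(h + 1)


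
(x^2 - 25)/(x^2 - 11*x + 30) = (x + 5)/(x - 6)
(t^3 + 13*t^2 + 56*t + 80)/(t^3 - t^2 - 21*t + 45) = (t^2 + 8*t + 16)/(t^2 - 6*t + 9)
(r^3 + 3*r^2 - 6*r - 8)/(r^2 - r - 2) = r + 4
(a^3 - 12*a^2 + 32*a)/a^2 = a - 12 + 32/a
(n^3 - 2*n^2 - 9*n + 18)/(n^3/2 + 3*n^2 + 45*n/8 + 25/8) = 8*(n^3 - 2*n^2 - 9*n + 18)/(4*n^3 + 24*n^2 + 45*n + 25)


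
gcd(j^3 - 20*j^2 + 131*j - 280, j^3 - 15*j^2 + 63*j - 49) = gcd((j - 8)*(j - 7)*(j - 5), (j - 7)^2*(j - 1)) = j - 7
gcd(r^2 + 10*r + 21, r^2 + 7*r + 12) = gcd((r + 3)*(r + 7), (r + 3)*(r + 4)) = r + 3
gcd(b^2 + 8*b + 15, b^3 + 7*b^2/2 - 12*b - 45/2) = b + 5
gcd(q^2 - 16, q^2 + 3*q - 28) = q - 4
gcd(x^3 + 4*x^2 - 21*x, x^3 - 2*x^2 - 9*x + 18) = x - 3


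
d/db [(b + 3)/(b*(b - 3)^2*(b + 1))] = (-3*b^3 - 11*b^2 + 9*b + 9)/(b^2*(b^5 - 7*b^4 + 10*b^3 + 18*b^2 - 27*b - 27))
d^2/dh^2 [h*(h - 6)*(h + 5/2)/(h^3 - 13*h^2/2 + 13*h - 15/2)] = 6*(8*h^6 - 224*h^5 + 1264*h^4 - 2128*h^3 - 1215*h^2 + 6300*h - 4425)/(8*h^9 - 156*h^8 + 1326*h^7 - 6433*h^6 + 19578*h^5 - 38649*h^4 + 49346*h^3 - 39195*h^2 + 17550*h - 3375)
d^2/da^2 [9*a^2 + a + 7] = 18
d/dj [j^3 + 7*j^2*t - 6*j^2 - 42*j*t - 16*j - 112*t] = 3*j^2 + 14*j*t - 12*j - 42*t - 16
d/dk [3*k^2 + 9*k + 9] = 6*k + 9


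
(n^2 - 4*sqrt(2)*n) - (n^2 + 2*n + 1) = -4*sqrt(2)*n - 2*n - 1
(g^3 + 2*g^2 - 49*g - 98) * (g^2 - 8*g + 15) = g^5 - 6*g^4 - 50*g^3 + 324*g^2 + 49*g - 1470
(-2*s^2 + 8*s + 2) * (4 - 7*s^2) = 14*s^4 - 56*s^3 - 22*s^2 + 32*s + 8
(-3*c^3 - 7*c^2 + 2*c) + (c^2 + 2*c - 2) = -3*c^3 - 6*c^2 + 4*c - 2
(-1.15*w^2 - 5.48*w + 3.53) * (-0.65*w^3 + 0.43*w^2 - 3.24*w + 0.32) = 0.7475*w^5 + 3.0675*w^4 - 0.9249*w^3 + 18.9051*w^2 - 13.1908*w + 1.1296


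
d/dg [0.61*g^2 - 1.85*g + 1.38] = 1.22*g - 1.85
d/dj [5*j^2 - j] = 10*j - 1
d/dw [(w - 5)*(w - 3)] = 2*w - 8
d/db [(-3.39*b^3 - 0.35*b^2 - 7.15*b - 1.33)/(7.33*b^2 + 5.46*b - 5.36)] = (-24.8487*b^4 - 37.0188*b^3 + 105.0097*b^2 + 23.2498*b + 45.5858)/(53.7289*b^4 + 80.0436*b^3 - 48.766*b^2 - 58.5312*b + 28.7296)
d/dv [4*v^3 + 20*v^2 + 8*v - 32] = 12*v^2 + 40*v + 8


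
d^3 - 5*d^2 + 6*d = d*(d - 3)*(d - 2)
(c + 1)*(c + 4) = c^2 + 5*c + 4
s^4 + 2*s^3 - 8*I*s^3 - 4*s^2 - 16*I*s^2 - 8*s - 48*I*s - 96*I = (s + 2)*(s - 6*I)*(s - 4*I)*(s + 2*I)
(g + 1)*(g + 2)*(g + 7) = g^3 + 10*g^2 + 23*g + 14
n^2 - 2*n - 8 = (n - 4)*(n + 2)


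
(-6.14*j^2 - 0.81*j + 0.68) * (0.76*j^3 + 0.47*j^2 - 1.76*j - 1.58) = -4.6664*j^5 - 3.5014*j^4 + 10.9425*j^3 + 11.4464*j^2 + 0.083*j - 1.0744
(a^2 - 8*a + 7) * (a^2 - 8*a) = a^4 - 16*a^3 + 71*a^2 - 56*a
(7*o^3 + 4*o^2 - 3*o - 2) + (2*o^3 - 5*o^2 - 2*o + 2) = 9*o^3 - o^2 - 5*o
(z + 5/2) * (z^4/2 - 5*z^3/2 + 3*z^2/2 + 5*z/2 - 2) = z^5/2 - 5*z^4/4 - 19*z^3/4 + 25*z^2/4 + 17*z/4 - 5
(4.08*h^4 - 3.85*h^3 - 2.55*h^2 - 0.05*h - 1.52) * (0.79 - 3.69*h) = -15.0552*h^5 + 17.4297*h^4 + 6.368*h^3 - 1.83*h^2 + 5.5693*h - 1.2008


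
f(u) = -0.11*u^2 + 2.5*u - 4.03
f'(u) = 2.5 - 0.22*u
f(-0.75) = -5.97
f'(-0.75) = 2.66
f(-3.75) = -14.95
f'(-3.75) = 3.32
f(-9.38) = -37.16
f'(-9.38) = 4.56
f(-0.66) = -5.73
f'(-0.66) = 2.65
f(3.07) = 2.61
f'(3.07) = 1.82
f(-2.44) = -10.78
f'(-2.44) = 3.04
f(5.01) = 5.73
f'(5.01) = 1.40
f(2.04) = 0.61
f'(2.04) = 2.05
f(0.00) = -4.03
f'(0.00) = 2.50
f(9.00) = 9.56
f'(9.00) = 0.52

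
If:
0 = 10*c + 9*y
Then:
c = -9*y/10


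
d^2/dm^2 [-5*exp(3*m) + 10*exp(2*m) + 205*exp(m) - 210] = (-45*exp(2*m) + 40*exp(m) + 205)*exp(m)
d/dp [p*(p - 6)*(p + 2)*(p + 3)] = 4*p^3 - 3*p^2 - 48*p - 36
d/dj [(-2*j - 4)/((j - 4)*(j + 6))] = 2*(j^2 + 4*j + 28)/(j^4 + 4*j^3 - 44*j^2 - 96*j + 576)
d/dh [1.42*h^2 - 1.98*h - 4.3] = 2.84*h - 1.98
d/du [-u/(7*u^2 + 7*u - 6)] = (7*u^2 + 6)/(49*u^4 + 98*u^3 - 35*u^2 - 84*u + 36)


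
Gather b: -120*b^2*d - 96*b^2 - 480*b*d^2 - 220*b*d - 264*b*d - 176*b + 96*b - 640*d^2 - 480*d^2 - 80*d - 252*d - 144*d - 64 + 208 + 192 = b^2*(-120*d - 96) + b*(-480*d^2 - 484*d - 80) - 1120*d^2 - 476*d + 336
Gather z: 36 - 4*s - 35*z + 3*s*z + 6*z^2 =-4*s + 6*z^2 + z*(3*s - 35) + 36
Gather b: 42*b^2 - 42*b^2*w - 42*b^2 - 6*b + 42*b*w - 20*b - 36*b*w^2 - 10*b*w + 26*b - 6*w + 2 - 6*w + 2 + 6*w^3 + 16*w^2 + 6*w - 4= -42*b^2*w + b*(-36*w^2 + 32*w) + 6*w^3 + 16*w^2 - 6*w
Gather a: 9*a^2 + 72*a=9*a^2 + 72*a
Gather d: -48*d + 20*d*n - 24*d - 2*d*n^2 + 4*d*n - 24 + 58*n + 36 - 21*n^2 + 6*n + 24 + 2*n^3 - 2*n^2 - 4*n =d*(-2*n^2 + 24*n - 72) + 2*n^3 - 23*n^2 + 60*n + 36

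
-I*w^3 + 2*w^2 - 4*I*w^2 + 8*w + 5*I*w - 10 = (w + 5)*(w + 2*I)*(-I*w + I)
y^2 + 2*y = y*(y + 2)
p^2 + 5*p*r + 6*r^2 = (p + 2*r)*(p + 3*r)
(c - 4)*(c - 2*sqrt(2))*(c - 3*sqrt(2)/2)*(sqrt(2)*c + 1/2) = sqrt(2)*c^4 - 13*c^3/2 - 4*sqrt(2)*c^3 + 17*sqrt(2)*c^2/4 + 26*c^2 - 17*sqrt(2)*c + 3*c - 12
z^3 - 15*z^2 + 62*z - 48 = (z - 8)*(z - 6)*(z - 1)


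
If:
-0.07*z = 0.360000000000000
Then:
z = -5.14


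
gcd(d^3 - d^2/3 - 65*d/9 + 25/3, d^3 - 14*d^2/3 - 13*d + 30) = d^2 + 4*d/3 - 5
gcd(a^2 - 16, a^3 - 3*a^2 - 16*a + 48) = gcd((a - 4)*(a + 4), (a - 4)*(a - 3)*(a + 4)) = a^2 - 16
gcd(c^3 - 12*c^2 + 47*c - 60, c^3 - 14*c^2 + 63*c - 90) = c^2 - 8*c + 15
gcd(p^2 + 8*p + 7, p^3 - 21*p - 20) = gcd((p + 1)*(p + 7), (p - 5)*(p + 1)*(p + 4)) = p + 1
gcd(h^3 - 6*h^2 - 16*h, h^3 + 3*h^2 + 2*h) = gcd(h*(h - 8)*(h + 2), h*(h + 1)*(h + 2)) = h^2 + 2*h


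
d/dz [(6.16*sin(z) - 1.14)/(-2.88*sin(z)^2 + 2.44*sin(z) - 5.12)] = (17.7408*sin(z)^2 - 6.5664*sin(z) - 28.7576)*cos(z)/(8.2944*sin(z)^4 - 14.0544*sin(z)^3 + 35.4448*sin(z)^2 - 24.9856*sin(z) + 26.2144)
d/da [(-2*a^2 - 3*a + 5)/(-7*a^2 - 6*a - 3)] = (-9*a^2 + 82*a + 39)/(49*a^4 + 84*a^3 + 78*a^2 + 36*a + 9)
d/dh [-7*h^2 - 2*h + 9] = -14*h - 2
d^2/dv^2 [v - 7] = 0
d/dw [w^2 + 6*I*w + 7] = 2*w + 6*I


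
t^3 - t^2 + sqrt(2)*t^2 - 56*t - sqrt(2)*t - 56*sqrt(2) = (t - 8)*(t + 7)*(t + sqrt(2))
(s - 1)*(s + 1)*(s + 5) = s^3 + 5*s^2 - s - 5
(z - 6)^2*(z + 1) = z^3 - 11*z^2 + 24*z + 36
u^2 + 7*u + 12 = (u + 3)*(u + 4)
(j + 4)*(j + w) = j^2 + j*w + 4*j + 4*w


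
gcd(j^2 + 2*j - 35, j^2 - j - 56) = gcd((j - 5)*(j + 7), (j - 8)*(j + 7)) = j + 7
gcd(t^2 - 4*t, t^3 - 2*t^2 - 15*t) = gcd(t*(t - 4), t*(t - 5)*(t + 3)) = t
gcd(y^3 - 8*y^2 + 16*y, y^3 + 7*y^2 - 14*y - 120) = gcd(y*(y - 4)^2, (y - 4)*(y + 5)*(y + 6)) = y - 4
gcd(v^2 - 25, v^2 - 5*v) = v - 5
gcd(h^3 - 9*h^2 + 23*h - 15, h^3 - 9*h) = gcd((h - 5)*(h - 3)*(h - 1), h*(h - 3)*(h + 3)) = h - 3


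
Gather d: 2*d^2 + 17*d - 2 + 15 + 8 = 2*d^2 + 17*d + 21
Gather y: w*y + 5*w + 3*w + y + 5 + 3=8*w + y*(w + 1) + 8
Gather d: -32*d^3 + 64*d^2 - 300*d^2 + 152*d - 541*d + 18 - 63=-32*d^3 - 236*d^2 - 389*d - 45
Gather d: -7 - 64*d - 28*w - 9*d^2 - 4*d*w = -9*d^2 + d*(-4*w - 64) - 28*w - 7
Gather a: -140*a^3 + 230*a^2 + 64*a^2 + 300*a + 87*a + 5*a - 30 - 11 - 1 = -140*a^3 + 294*a^2 + 392*a - 42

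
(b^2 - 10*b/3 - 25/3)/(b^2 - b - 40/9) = 3*(b - 5)/(3*b - 8)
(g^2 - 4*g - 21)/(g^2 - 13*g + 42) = (g + 3)/(g - 6)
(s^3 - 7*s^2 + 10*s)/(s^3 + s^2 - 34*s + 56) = s*(s - 5)/(s^2 + 3*s - 28)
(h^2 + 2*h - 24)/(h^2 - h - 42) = (h - 4)/(h - 7)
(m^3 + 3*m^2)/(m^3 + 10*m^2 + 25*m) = m*(m + 3)/(m^2 + 10*m + 25)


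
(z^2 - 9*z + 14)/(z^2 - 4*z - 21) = (z - 2)/(z + 3)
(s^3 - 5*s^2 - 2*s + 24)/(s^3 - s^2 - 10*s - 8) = (s - 3)/(s + 1)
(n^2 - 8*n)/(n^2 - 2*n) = (n - 8)/(n - 2)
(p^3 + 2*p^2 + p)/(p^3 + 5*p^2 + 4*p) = (p + 1)/(p + 4)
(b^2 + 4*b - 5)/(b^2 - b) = (b + 5)/b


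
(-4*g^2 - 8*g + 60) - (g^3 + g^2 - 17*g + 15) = -g^3 - 5*g^2 + 9*g + 45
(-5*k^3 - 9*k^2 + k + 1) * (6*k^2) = -30*k^5 - 54*k^4 + 6*k^3 + 6*k^2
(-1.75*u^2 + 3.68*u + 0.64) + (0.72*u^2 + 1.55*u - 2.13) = -1.03*u^2 + 5.23*u - 1.49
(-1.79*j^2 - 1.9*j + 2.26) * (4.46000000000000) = -7.9834*j^2 - 8.474*j + 10.0796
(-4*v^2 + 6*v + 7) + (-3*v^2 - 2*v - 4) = -7*v^2 + 4*v + 3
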